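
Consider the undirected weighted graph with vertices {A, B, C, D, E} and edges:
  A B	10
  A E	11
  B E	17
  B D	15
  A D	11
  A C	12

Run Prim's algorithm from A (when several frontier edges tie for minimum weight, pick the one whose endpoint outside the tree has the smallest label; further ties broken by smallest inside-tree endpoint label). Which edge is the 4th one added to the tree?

Prim, starting at A.
Step 1: frontier [A B 10, A D 11, A E 11, A C 12] → take A B (10); add B.
Step 2: frontier [A D 11, A E 11, A C 12, B D 15, B E 17] → take A D (11); add D.
Step 3: frontier [A E 11, A C 12, B E 17] → take A E (11); add E.
Step 4: frontier [A C 12] → take A C (12); add C.
The 4th edge added is A C.

A-C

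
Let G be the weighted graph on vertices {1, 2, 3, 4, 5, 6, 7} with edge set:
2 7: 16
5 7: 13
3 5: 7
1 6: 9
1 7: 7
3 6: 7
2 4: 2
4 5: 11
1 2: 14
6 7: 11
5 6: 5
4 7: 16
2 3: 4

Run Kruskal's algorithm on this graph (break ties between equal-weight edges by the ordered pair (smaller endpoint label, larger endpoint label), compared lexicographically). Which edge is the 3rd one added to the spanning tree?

Sort edges by weight, then run Kruskal:
2 4 (2): add — endpoints in different components.
2 3 (4): add — endpoints in different components.
5 6 (5): add — endpoints in different components.
1 7 (7): add — endpoints in different components.
3 5 (7): add — endpoints in different components.
3 6 (7): skip — 3 and 6 already connected.
1 6 (9): add — endpoints in different components.
The 3rd edge added is 5 6.

5-6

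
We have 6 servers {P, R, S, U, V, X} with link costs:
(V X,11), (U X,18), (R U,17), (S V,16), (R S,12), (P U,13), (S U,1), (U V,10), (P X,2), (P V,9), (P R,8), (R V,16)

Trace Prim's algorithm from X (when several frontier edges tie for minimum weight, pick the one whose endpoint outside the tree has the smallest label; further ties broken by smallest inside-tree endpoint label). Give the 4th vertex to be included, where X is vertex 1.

V

Grow the tree from X using Prim:
Step 1: frontier [P X 2, V X 11, U X 18] → take P X (2); add P.
Step 2: frontier [P R 8, P V 9, P U 13, V X 11, U X 18] → take P R (8); add R.
Step 3: frontier [P V 9, P U 13, R S 12, R V 16, R U 17, V X 11, U X 18] → take P V (9); add V.
Step 4: frontier [P U 13, R S 12, R U 17, U V 10, S V 16, U X 18] → take U V (10); add U.
Step 5: frontier [R S 12, S U 1, S V 16] → take S U (1); add S.
Vertex order: X, P, R, V, U, S. The 4th vertex is V.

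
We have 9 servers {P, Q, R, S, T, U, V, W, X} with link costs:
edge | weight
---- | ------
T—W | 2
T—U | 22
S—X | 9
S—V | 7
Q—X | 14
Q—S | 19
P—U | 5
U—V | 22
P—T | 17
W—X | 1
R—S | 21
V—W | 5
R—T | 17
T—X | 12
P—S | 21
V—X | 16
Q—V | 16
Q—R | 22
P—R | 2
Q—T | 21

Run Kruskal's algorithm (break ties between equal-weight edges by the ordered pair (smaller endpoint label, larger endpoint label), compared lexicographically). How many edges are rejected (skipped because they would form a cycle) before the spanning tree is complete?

Kruskal's algorithm — process edges by increasing weight (ties by edge label):
W—X (1): add — endpoints in different components.
P—R (2): add — endpoints in different components.
T—W (2): add — endpoints in different components.
P—U (5): add — endpoints in different components.
V—W (5): add — endpoints in different components.
S—V (7): add — endpoints in different components.
S—X (9): skip — S and X already connected.
T—X (12): skip — X and T already connected.
Q—X (14): add — endpoints in different components.
Q—V (16): skip — Q and V already connected.
V—X (16): skip — X and V already connected.
P—T (17): add — endpoints in different components.
Edges rejected before the tree was complete: 4.

4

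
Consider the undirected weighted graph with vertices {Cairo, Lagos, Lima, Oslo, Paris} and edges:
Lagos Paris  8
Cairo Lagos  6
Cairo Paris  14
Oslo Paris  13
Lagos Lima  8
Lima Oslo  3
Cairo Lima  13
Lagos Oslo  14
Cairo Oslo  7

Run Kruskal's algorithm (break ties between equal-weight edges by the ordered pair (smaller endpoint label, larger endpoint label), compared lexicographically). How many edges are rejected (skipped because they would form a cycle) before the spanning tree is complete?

Kruskal: consider edges lightest-first.
Lima Oslo (3): add — endpoints in different components.
Cairo Lagos (6): add — endpoints in different components.
Cairo Oslo (7): add — endpoints in different components.
Lagos Lima (8): skip — Lima and Lagos already connected.
Lagos Paris (8): add — endpoints in different components.
Edges rejected before the tree was complete: 1.

1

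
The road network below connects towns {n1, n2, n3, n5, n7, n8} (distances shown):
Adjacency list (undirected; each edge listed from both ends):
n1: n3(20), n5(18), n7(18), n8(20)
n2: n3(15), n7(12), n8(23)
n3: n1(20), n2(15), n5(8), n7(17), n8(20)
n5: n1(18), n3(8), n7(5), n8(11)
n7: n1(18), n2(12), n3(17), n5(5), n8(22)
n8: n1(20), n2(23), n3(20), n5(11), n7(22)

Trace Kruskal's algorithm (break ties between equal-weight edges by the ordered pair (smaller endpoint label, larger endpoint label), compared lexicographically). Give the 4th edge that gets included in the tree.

Kruskal: consider edges lightest-first.
n5-n7 (5): add. Components now {n5,n7} {n1} {n2} {n3} {n8}
n3-n5 (8): add. Components now {n3,n5,n7} {n1} {n2} {n8}
n5-n8 (11): add. Components now {n3,n5,n7,n8} {n1} {n2}
n2-n7 (12): add. Components now {n2,n3,n5,n7,n8} {n1}
n2-n3 (15): skip — n2 and n3 already connected.
n3-n7 (17): skip — n7 and n3 already connected.
n1-n5 (18): add. Components now {n1,n2,n3,n5,n7,n8}
The 4th edge added is n2-n7.

n2-n7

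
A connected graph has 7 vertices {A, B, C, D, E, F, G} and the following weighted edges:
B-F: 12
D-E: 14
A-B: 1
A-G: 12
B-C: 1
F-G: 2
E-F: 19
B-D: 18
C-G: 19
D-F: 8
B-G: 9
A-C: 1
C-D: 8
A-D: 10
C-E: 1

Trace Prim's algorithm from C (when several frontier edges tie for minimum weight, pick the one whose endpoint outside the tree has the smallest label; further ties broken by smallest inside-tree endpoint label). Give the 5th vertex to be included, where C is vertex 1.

D

Prim, starting at C.
Step 1: cheapest edge leaving the tree is A-C (1); add A.
Step 2: cheapest edge leaving the tree is A-B (1); add B.
Step 3: cheapest edge leaving the tree is C-E (1); add E.
Step 4: cheapest edge leaving the tree is C-D (8); add D.
Step 5: cheapest edge leaving the tree is D-F (8); add F.
Step 6: cheapest edge leaving the tree is F-G (2); add G.
Vertex order: C, A, B, E, D, F, G. The 5th vertex is D.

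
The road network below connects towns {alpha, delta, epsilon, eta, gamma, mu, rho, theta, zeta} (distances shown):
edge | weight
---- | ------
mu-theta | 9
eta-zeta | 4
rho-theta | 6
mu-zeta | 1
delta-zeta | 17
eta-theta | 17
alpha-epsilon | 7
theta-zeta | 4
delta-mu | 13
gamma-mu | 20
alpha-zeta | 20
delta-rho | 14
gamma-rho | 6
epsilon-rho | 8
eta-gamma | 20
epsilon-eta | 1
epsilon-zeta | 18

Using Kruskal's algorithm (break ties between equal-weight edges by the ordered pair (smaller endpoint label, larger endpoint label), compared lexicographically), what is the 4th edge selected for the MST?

Sort edges by weight, then run Kruskal:
epsilon-eta (1): add — endpoints in different components.
mu-zeta (1): add — endpoints in different components.
eta-zeta (4): add — endpoints in different components.
theta-zeta (4): add — endpoints in different components.
gamma-rho (6): add — endpoints in different components.
rho-theta (6): add — endpoints in different components.
alpha-epsilon (7): add — endpoints in different components.
epsilon-rho (8): skip — rho and epsilon already connected.
mu-theta (9): skip — theta and mu already connected.
delta-mu (13): add — endpoints in different components.
The 4th edge added is theta-zeta.

theta-zeta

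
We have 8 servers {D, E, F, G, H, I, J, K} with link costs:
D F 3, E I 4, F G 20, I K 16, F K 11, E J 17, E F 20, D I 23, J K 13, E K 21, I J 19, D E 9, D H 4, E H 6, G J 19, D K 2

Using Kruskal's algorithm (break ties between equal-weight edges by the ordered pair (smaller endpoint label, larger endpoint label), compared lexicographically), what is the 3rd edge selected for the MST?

Sort edges by weight, then run Kruskal:
D K (2): add — endpoints in different components.
D F (3): add — endpoints in different components.
D H (4): add — endpoints in different components.
E I (4): add — endpoints in different components.
E H (6): add — endpoints in different components.
D E (9): skip — D and E already connected.
F K (11): skip — F and K already connected.
J K (13): add — endpoints in different components.
I K (16): skip — I and K already connected.
E J (17): skip — E and J already connected.
G J (19): add — endpoints in different components.
The 3rd edge added is D H.

D-H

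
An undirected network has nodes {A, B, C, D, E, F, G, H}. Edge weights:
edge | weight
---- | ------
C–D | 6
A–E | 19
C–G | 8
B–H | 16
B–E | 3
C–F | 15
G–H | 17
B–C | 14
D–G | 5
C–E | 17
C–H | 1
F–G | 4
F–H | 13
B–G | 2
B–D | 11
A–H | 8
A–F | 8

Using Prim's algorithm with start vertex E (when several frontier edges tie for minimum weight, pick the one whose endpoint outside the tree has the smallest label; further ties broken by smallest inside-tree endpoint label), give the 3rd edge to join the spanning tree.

F-G

Prim's algorithm from E:
Step 1: cheapest edge leaving the tree is B–E (3); add B.
Step 2: cheapest edge leaving the tree is B–G (2); add G.
Step 3: cheapest edge leaving the tree is F–G (4); add F.
Step 4: cheapest edge leaving the tree is D–G (5); add D.
Step 5: cheapest edge leaving the tree is C–D (6); add C.
Step 6: cheapest edge leaving the tree is C–H (1); add H.
Step 7: cheapest edge leaving the tree is A–F (8); add A.
The 3rd edge added is F–G.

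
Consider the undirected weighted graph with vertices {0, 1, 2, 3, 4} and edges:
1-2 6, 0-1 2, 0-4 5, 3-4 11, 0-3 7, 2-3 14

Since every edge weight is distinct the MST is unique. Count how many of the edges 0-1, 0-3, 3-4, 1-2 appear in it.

3

Kruskal's algorithm — process edges by increasing weight (ties by edge label):
0-1 (2): add. Components now {0,1} {2} {3} {4}
0-4 (5): add. Components now {0,1,4} {2} {3}
1-2 (6): add. Components now {0,1,2,4} {3}
0-3 (7): add. Components now {0,1,2,3,4}
MST edge set: {0-1, 0-4, 1-2, 0-3}.
Of the listed edges, {0-1, 0-3, 1-2} are in the MST → 3.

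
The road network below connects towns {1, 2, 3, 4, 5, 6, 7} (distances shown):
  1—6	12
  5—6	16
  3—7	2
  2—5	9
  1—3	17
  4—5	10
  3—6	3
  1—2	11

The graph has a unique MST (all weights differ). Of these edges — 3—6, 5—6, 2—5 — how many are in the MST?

Kruskal's algorithm — process edges by increasing weight (ties by edge label):
3—7 (2): add. Components now {1} {2} {3,7} {4} {5} {6}
3—6 (3): add. Components now {1} {2} {3,6,7} {4} {5}
2—5 (9): add. Components now {1} {2,5} {3,6,7} {4}
4—5 (10): add. Components now {1} {2,4,5} {3,6,7}
1—2 (11): add. Components now {1,2,4,5} {3,6,7}
1—6 (12): add. Components now {1,2,3,4,5,6,7}
MST edge set: {3—7, 3—6, 2—5, 4—5, 1—2, 1—6}.
Of the listed edges, {3—6, 2—5} are in the MST → 2.

2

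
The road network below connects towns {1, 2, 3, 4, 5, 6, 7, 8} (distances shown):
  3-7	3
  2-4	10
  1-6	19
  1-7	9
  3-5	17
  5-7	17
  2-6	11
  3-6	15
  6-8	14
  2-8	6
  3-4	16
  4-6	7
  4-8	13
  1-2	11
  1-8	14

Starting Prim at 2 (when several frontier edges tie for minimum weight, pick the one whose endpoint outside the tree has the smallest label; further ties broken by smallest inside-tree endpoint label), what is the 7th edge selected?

3-5

Grow the tree from 2 using Prim:
Step 1: cheapest edge leaving the tree is 2-8 (6); add 8.
Step 2: cheapest edge leaving the tree is 2-4 (10); add 4.
Step 3: cheapest edge leaving the tree is 4-6 (7); add 6.
Step 4: cheapest edge leaving the tree is 1-2 (11); add 1.
Step 5: cheapest edge leaving the tree is 1-7 (9); add 7.
Step 6: cheapest edge leaving the tree is 3-7 (3); add 3.
Step 7: cheapest edge leaving the tree is 3-5 (17); add 5.
The 7th edge added is 3-5.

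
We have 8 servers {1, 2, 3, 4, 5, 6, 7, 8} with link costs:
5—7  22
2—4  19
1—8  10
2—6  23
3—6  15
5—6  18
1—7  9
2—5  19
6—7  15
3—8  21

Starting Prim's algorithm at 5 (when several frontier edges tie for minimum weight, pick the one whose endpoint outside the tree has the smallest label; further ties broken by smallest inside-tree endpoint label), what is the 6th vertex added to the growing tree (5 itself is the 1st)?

Prim's algorithm from 5:
Step 1: cheapest edge leaving the tree is 5—6 (18); add 6.
Step 2: cheapest edge leaving the tree is 3—6 (15); add 3.
Step 3: cheapest edge leaving the tree is 6—7 (15); add 7.
Step 4: cheapest edge leaving the tree is 1—7 (9); add 1.
Step 5: cheapest edge leaving the tree is 1—8 (10); add 8.
Step 6: cheapest edge leaving the tree is 2—5 (19); add 2.
Step 7: cheapest edge leaving the tree is 2—4 (19); add 4.
Vertex order: 5, 6, 3, 7, 1, 8, 2, 4. The 6th vertex is 8.

8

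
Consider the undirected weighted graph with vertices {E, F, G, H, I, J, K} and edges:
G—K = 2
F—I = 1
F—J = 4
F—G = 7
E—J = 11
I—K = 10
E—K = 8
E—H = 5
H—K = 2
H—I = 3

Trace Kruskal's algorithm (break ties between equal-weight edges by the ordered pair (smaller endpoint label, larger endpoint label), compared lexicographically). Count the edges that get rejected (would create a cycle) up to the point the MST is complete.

0

Sort edges by weight, then run Kruskal:
F—I (1): add. Components now {E} {F,I} {G} {H} {J} {K}
G—K (2): add. Components now {E} {F,I} {G,K} {H} {J}
H—K (2): add. Components now {E} {F,I} {G,H,K} {J}
H—I (3): add. Components now {E} {F,G,H,I,K} {J}
F—J (4): add. Components now {E} {F,G,H,I,J,K}
E—H (5): add. Components now {E,F,G,H,I,J,K}
Edges rejected before the tree was complete: 0.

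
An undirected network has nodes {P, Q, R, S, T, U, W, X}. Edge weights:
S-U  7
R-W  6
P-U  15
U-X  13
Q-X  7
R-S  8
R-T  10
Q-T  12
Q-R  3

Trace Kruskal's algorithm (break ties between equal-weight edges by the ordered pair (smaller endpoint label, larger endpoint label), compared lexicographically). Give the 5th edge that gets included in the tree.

Sort edges by weight, then run Kruskal:
Q-R (3): add — endpoints in different components.
R-W (6): add — endpoints in different components.
Q-X (7): add — endpoints in different components.
S-U (7): add — endpoints in different components.
R-S (8): add — endpoints in different components.
R-T (10): add — endpoints in different components.
Q-T (12): skip — T and Q already connected.
U-X (13): skip — U and X already connected.
P-U (15): add — endpoints in different components.
The 5th edge added is R-S.

R-S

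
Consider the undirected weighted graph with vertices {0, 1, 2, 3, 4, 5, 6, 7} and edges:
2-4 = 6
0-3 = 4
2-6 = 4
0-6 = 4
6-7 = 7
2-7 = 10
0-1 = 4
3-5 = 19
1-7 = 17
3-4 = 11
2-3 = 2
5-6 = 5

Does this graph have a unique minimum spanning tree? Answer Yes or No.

No

Sort edges by weight, then run Kruskal:
2-3 (2): add — endpoints in different components.
0-1 (4): add — endpoints in different components.
0-3 (4): add — endpoints in different components.
0-6 (4): add — endpoints in different components.
2-6 (4): skip — 2 and 6 already connected.
5-6 (5): add — endpoints in different components.
2-4 (6): add — endpoints in different components.
6-7 (7): add — endpoints in different components.
Non-tree edge 2-6 has weight 4, equal to the heaviest edge on its tree cycle — swapping gives another MST of the same weight. Not unique.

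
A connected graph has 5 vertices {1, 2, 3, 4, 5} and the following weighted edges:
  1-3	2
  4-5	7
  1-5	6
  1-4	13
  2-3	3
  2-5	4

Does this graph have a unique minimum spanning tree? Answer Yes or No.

Kruskal: consider edges lightest-first.
1-3 (2): add. Components now {1,3} {2} {4} {5}
2-3 (3): add. Components now {1,2,3} {4} {5}
2-5 (4): add. Components now {1,2,3,5} {4}
1-5 (6): skip — 1 and 5 already connected.
4-5 (7): add. Components now {1,2,3,4,5}
Every non-tree edge has weight strictly greater than the heaviest edge on the tree path between its endpoints, so the MST is unique.

Yes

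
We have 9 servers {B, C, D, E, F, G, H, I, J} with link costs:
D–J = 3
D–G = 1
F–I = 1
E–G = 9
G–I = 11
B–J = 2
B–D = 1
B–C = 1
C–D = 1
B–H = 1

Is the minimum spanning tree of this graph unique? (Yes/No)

No

Sort edges by weight, then run Kruskal:
B–C (1): add — endpoints in different components.
B–D (1): add — endpoints in different components.
B–H (1): add — endpoints in different components.
C–D (1): skip — C and D already connected.
D–G (1): add — endpoints in different components.
F–I (1): add — endpoints in different components.
B–J (2): add — endpoints in different components.
D–J (3): skip — D and J already connected.
E–G (9): add — endpoints in different components.
G–I (11): add — endpoints in different components.
Non-tree edge C–D has weight 1, equal to the heaviest edge on its tree cycle — swapping gives another MST of the same weight. Not unique.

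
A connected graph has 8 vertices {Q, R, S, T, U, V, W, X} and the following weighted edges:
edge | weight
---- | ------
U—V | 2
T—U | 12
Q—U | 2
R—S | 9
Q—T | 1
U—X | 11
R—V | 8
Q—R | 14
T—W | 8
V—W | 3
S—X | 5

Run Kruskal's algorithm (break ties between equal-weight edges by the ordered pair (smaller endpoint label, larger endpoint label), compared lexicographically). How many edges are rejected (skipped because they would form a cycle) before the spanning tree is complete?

1

Kruskal: consider edges lightest-first.
Q—T (1): add — endpoints in different components.
Q—U (2): add — endpoints in different components.
U—V (2): add — endpoints in different components.
V—W (3): add — endpoints in different components.
S—X (5): add — endpoints in different components.
R—V (8): add — endpoints in different components.
T—W (8): skip — W and T already connected.
R—S (9): add — endpoints in different components.
Edges rejected before the tree was complete: 1.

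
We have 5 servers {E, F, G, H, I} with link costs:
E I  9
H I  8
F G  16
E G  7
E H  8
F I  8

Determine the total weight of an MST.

Kruskal's algorithm — process edges by increasing weight (ties by edge label):
E G (7): add — endpoints in different components.
E H (8): add — endpoints in different components.
F I (8): add — endpoints in different components.
H I (8): add — endpoints in different components.
MST edges: E G, E H, F I, H I; total weight 7+8+8+8 = 31.

31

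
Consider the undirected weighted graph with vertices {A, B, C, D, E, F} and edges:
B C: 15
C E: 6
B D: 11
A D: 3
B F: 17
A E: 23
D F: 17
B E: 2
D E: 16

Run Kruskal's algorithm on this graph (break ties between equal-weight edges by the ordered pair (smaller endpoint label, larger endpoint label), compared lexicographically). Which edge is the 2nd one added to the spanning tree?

Kruskal: consider edges lightest-first.
B E (2): add — endpoints in different components.
A D (3): add — endpoints in different components.
C E (6): add — endpoints in different components.
B D (11): add — endpoints in different components.
B C (15): skip — B and C already connected.
D E (16): skip — D and E already connected.
B F (17): add — endpoints in different components.
The 2nd edge added is A D.

A-D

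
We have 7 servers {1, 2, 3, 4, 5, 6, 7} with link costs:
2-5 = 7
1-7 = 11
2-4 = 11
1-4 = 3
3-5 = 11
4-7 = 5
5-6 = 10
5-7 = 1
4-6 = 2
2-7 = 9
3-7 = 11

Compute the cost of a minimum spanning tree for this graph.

Grow the tree from 7 using Prim:
Step 1: frontier [5-7 1, 4-7 5, 2-7 9, 1-7 11, 3-7 11] → take 5-7 (1); add 5.
Step 2: frontier [2-5 7, 5-6 10, 3-5 11, 4-7 5, 2-7 9, 1-7 11, 3-7 11] → take 4-7 (5); add 4.
Step 3: frontier [4-6 2, 1-4 3, 2-4 11, 2-5 7, 5-6 10, 3-5 11, 2-7 9, 1-7 11, 3-7 11] → take 4-6 (2); add 6.
Step 4: frontier [1-4 3, 2-4 11, 2-5 7, 3-5 11, 2-7 9, 1-7 11, 3-7 11] → take 1-4 (3); add 1.
Step 5: frontier [2-4 11, 2-5 7, 3-5 11, 2-7 9, 3-7 11] → take 2-5 (7); add 2.
Step 6: frontier [3-5 11, 3-7 11] → take 3-5 (11); add 3.
MST edges: 5-7, 4-7, 4-6, 1-4, 2-5, 3-5; total weight 1+5+2+3+7+11 = 29.

29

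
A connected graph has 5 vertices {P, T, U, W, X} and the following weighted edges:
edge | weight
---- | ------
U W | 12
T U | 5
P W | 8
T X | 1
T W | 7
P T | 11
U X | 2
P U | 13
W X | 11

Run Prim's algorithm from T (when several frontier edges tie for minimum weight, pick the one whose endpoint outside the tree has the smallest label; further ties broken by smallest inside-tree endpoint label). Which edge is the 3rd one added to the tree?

T-W

Prim's algorithm from T:
Step 1: frontier [T X 1, T U 5, T W 7, P T 11] → take T X (1); add X.
Step 2: frontier [T U 5, T W 7, P T 11, U X 2, W X 11] → take U X (2); add U.
Step 3: frontier [T W 7, P T 11, U W 12, P U 13, W X 11] → take T W (7); add W.
Step 4: frontier [P T 11, P U 13, P W 8] → take P W (8); add P.
The 3rd edge added is T W.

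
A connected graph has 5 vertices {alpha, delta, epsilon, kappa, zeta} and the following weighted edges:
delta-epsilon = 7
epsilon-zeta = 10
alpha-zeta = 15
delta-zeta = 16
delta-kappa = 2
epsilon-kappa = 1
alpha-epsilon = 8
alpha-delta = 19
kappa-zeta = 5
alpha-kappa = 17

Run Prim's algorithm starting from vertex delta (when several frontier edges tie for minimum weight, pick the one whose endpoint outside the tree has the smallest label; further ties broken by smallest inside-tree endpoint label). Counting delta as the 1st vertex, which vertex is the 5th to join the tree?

Prim's algorithm from delta:
Step 1: frontier [delta-kappa 2, delta-epsilon 7, delta-zeta 16, alpha-delta 19] → take delta-kappa (2); add kappa.
Step 2: frontier [delta-epsilon 7, delta-zeta 16, alpha-delta 19, epsilon-kappa 1, kappa-zeta 5, alpha-kappa 17] → take epsilon-kappa (1); add epsilon.
Step 3: frontier [delta-zeta 16, alpha-delta 19, alpha-epsilon 8, epsilon-zeta 10, kappa-zeta 5, alpha-kappa 17] → take kappa-zeta (5); add zeta.
Step 4: frontier [alpha-delta 19, alpha-epsilon 8, alpha-kappa 17, alpha-zeta 15] → take alpha-epsilon (8); add alpha.
Vertex order: delta, kappa, epsilon, zeta, alpha. The 5th vertex is alpha.

alpha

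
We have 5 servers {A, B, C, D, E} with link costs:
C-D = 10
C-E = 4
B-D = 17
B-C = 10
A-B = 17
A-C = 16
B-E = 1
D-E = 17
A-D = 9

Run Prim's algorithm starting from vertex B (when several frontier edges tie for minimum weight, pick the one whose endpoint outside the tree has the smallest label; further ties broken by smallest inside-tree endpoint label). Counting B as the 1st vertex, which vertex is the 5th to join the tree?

Grow the tree from B using Prim:
Step 1: cheapest edge leaving the tree is B-E (1); add E.
Step 2: cheapest edge leaving the tree is C-E (4); add C.
Step 3: cheapest edge leaving the tree is C-D (10); add D.
Step 4: cheapest edge leaving the tree is A-D (9); add A.
Vertex order: B, E, C, D, A. The 5th vertex is A.

A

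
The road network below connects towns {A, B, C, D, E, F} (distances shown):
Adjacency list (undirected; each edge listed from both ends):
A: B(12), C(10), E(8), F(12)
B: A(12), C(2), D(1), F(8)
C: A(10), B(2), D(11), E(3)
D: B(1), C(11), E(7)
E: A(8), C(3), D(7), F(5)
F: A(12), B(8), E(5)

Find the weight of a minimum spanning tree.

Kruskal: consider edges lightest-first.
B-D (1): add. Components now {A} {B,D} {C} {E} {F}
B-C (2): add. Components now {A} {B,C,D} {E} {F}
C-E (3): add. Components now {A} {B,C,D,E} {F}
E-F (5): add. Components now {A} {B,C,D,E,F}
D-E (7): skip — D and E already connected.
A-E (8): add. Components now {A,B,C,D,E,F}
MST edges: B-D, B-C, C-E, E-F, A-E; total weight 1+2+3+5+8 = 19.

19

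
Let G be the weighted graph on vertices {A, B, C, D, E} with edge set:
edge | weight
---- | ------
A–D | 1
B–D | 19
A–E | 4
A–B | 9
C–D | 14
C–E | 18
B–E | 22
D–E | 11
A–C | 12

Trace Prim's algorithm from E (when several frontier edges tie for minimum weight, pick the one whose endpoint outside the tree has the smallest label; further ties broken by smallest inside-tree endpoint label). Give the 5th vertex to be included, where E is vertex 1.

C

Grow the tree from E using Prim:
Step 1: cheapest edge leaving the tree is A–E (4); add A.
Step 2: cheapest edge leaving the tree is A–D (1); add D.
Step 3: cheapest edge leaving the tree is A–B (9); add B.
Step 4: cheapest edge leaving the tree is A–C (12); add C.
Vertex order: E, A, D, B, C. The 5th vertex is C.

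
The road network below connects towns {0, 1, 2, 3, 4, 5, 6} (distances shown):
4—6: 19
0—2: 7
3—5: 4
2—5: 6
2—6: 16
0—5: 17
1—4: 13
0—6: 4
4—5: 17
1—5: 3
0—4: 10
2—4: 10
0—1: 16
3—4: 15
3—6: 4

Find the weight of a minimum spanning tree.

31

Kruskal's algorithm — process edges by increasing weight (ties by edge label):
1—5 (3): add. Components now {0} {1,5} {2} {3} {4} {6}
0—6 (4): add. Components now {0,6} {1,5} {2} {3} {4}
3—5 (4): add. Components now {0,6} {1,3,5} {2} {4}
3—6 (4): add. Components now {0,1,3,5,6} {2} {4}
2—5 (6): add. Components now {0,1,2,3,5,6} {4}
0—2 (7): skip — 0 and 2 already connected.
0—4 (10): add. Components now {0,1,2,3,4,5,6}
MST edges: 1—5, 0—6, 3—5, 3—6, 2—5, 0—4; total weight 3+4+4+4+6+10 = 31.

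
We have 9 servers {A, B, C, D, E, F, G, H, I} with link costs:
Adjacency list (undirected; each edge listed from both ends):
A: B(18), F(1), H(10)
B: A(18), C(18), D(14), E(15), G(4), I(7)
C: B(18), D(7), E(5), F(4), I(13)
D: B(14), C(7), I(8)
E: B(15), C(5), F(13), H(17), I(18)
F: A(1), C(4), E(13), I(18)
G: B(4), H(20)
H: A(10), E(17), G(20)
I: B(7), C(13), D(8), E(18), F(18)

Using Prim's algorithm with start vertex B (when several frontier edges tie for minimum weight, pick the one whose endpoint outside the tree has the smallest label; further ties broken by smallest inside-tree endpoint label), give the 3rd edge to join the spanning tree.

Prim's algorithm from B:
Step 1: cheapest edge leaving the tree is B G (4); add G.
Step 2: cheapest edge leaving the tree is B I (7); add I.
Step 3: cheapest edge leaving the tree is D I (8); add D.
Step 4: cheapest edge leaving the tree is C D (7); add C.
Step 5: cheapest edge leaving the tree is C F (4); add F.
Step 6: cheapest edge leaving the tree is A F (1); add A.
Step 7: cheapest edge leaving the tree is C E (5); add E.
Step 8: cheapest edge leaving the tree is A H (10); add H.
The 3rd edge added is D I.

D-I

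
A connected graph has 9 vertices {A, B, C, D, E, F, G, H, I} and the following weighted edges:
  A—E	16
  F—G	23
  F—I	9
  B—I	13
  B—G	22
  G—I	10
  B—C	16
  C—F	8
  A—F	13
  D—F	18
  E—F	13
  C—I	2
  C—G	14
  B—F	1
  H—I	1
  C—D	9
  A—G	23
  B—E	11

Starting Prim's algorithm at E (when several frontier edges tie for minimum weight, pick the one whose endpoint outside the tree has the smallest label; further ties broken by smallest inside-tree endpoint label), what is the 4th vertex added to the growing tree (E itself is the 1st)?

Prim, starting at E.
Step 1: cheapest edge leaving the tree is B—E (11); add B.
Step 2: cheapest edge leaving the tree is B—F (1); add F.
Step 3: cheapest edge leaving the tree is C—F (8); add C.
Step 4: cheapest edge leaving the tree is C—I (2); add I.
Step 5: cheapest edge leaving the tree is H—I (1); add H.
Step 6: cheapest edge leaving the tree is C—D (9); add D.
Step 7: cheapest edge leaving the tree is G—I (10); add G.
Step 8: cheapest edge leaving the tree is A—F (13); add A.
Vertex order: E, B, F, C, I, H, D, G, A. The 4th vertex is C.

C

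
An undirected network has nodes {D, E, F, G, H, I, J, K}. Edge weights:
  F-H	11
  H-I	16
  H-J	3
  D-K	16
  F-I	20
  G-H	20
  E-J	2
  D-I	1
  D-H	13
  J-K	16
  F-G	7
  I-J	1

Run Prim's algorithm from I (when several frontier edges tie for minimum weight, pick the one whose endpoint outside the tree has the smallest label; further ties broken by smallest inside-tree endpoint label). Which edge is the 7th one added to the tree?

Prim's algorithm from I:
Step 1: cheapest edge leaving the tree is D-I (1); add D.
Step 2: cheapest edge leaving the tree is I-J (1); add J.
Step 3: cheapest edge leaving the tree is E-J (2); add E.
Step 4: cheapest edge leaving the tree is H-J (3); add H.
Step 5: cheapest edge leaving the tree is F-H (11); add F.
Step 6: cheapest edge leaving the tree is F-G (7); add G.
Step 7: cheapest edge leaving the tree is D-K (16); add K.
The 7th edge added is D-K.

D-K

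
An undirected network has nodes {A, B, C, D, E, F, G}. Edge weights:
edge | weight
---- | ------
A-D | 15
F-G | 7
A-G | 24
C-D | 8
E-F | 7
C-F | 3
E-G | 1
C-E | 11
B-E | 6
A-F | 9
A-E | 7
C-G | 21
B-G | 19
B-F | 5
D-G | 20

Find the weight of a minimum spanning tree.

Grow the tree from D using Prim:
Step 1: cheapest edge leaving the tree is C-D (8); add C.
Step 2: cheapest edge leaving the tree is C-F (3); add F.
Step 3: cheapest edge leaving the tree is B-F (5); add B.
Step 4: cheapest edge leaving the tree is B-E (6); add E.
Step 5: cheapest edge leaving the tree is E-G (1); add G.
Step 6: cheapest edge leaving the tree is A-E (7); add A.
MST edges: C-D, C-F, B-F, B-E, E-G, A-E; total weight 8+3+5+6+1+7 = 30.

30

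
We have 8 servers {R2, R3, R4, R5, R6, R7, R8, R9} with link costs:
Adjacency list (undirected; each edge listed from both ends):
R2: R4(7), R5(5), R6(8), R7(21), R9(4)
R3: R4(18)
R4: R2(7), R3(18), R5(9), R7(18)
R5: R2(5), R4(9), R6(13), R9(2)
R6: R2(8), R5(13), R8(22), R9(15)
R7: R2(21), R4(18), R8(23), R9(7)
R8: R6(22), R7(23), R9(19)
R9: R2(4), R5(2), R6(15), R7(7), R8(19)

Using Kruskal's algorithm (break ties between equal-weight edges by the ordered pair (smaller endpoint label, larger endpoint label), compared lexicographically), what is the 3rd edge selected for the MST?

R2-R4

Kruskal's algorithm — process edges by increasing weight (ties by edge label):
R5-R9 (2): add — endpoints in different components.
R2-R9 (4): add — endpoints in different components.
R2-R5 (5): skip — R5 and R2 already connected.
R2-R4 (7): add — endpoints in different components.
R7-R9 (7): add — endpoints in different components.
R2-R6 (8): add — endpoints in different components.
R4-R5 (9): skip — R5 and R4 already connected.
R5-R6 (13): skip — R5 and R6 already connected.
R6-R9 (15): skip — R6 and R9 already connected.
R3-R4 (18): add — endpoints in different components.
R4-R7 (18): skip — R4 and R7 already connected.
R8-R9 (19): add — endpoints in different components.
The 3rd edge added is R2-R4.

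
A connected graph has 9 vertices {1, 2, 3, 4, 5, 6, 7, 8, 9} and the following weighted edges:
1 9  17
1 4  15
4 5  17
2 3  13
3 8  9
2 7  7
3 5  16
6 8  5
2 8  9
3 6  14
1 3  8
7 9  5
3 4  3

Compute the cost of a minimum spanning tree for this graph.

62

Prim's algorithm from 4:
Step 1: cheapest edge leaving the tree is 3 4 (3); add 3.
Step 2: cheapest edge leaving the tree is 1 3 (8); add 1.
Step 3: cheapest edge leaving the tree is 3 8 (9); add 8.
Step 4: cheapest edge leaving the tree is 6 8 (5); add 6.
Step 5: cheapest edge leaving the tree is 2 8 (9); add 2.
Step 6: cheapest edge leaving the tree is 2 7 (7); add 7.
Step 7: cheapest edge leaving the tree is 7 9 (5); add 9.
Step 8: cheapest edge leaving the tree is 3 5 (16); add 5.
MST edges: 3 4, 1 3, 3 8, 6 8, 2 8, 2 7, 7 9, 3 5; total weight 3+8+9+5+9+7+5+16 = 62.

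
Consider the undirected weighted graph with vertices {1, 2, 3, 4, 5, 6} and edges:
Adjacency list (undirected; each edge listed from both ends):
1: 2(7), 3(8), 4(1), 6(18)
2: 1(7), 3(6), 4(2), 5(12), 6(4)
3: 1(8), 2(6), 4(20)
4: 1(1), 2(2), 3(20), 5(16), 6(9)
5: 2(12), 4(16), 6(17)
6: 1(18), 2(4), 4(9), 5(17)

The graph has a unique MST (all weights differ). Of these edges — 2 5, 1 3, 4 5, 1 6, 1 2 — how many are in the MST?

1

Sort edges by weight, then run Kruskal:
1 4 (1): add — endpoints in different components.
2 4 (2): add — endpoints in different components.
2 6 (4): add — endpoints in different components.
2 3 (6): add — endpoints in different components.
1 2 (7): skip — 1 and 2 already connected.
1 3 (8): skip — 1 and 3 already connected.
4 6 (9): skip — 4 and 6 already connected.
2 5 (12): add — endpoints in different components.
MST edge set: {1 4, 2 4, 2 6, 2 3, 2 5}.
Of the listed edges, {2 5} are in the MST → 1.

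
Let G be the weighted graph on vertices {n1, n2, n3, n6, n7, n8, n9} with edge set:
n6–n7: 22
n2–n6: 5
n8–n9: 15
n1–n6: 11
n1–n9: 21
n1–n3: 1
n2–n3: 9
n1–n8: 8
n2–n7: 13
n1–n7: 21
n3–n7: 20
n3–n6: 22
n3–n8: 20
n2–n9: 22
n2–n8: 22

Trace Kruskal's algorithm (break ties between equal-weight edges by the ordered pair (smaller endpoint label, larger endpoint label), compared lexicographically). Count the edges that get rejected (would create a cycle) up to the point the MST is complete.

Kruskal's algorithm — process edges by increasing weight (ties by edge label):
n1–n3 (1): add. Components now {n1,n3} {n6} {n9} {n2} {n7} {n8}
n2–n6 (5): add. Components now {n1,n3} {n2,n6} {n9} {n7} {n8}
n1–n8 (8): add. Components now {n1,n3,n8} {n2,n6} {n9} {n7}
n2–n3 (9): add. Components now {n1,n2,n3,n6,n8} {n9} {n7}
n1–n6 (11): skip — n1 and n6 already connected.
n2–n7 (13): add. Components now {n1,n2,n3,n6,n7,n8} {n9}
n8–n9 (15): add. Components now {n1,n2,n3,n6,n7,n8,n9}
Edges rejected before the tree was complete: 1.

1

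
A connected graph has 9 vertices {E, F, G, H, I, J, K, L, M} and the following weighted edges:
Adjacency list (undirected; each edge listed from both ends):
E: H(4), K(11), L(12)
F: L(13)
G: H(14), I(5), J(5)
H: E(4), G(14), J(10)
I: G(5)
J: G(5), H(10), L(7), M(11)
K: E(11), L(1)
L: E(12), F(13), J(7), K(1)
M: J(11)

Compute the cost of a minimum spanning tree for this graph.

Kruskal's algorithm — process edges by increasing weight (ties by edge label):
K–L (1): add — endpoints in different components.
E–H (4): add — endpoints in different components.
G–I (5): add — endpoints in different components.
G–J (5): add — endpoints in different components.
J–L (7): add — endpoints in different components.
H–J (10): add — endpoints in different components.
E–K (11): skip — E and K already connected.
J–M (11): add — endpoints in different components.
E–L (12): skip — E and L already connected.
F–L (13): add — endpoints in different components.
MST edges: K–L, E–H, G–I, G–J, J–L, H–J, J–M, F–L; total weight 1+4+5+5+7+10+11+13 = 56.

56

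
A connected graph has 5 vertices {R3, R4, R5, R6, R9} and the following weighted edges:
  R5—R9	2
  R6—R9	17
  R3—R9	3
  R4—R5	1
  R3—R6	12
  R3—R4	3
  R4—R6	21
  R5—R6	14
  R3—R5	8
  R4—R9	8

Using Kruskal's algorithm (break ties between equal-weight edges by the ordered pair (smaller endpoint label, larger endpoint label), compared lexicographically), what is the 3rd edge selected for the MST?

R3-R4

Sort edges by weight, then run Kruskal:
R4—R5 (1): add. Components now {R3} {R4,R5} {R9} {R6}
R5—R9 (2): add. Components now {R3} {R4,R5,R9} {R6}
R3—R4 (3): add. Components now {R3,R4,R5,R9} {R6}
R3—R9 (3): skip — R3 and R9 already connected.
R3—R5 (8): skip — R3 and R5 already connected.
R4—R9 (8): skip — R9 and R4 already connected.
R3—R6 (12): add. Components now {R3,R4,R5,R6,R9}
The 3rd edge added is R3—R4.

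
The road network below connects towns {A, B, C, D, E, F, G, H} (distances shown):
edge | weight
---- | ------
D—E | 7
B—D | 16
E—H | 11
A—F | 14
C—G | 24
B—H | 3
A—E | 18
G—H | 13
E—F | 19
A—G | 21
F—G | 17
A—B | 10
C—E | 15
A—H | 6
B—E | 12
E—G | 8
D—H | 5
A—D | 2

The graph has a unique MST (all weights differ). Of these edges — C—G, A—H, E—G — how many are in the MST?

Sort edges by weight, then run Kruskal:
A—D (2): add — endpoints in different components.
B—H (3): add — endpoints in different components.
D—H (5): add — endpoints in different components.
A—H (6): skip — A and H already connected.
D—E (7): add — endpoints in different components.
E—G (8): add — endpoints in different components.
A—B (10): skip — A and B already connected.
E—H (11): skip — E and H already connected.
B—E (12): skip — B and E already connected.
G—H (13): skip — G and H already connected.
A—F (14): add — endpoints in different components.
C—E (15): add — endpoints in different components.
MST edge set: {A—D, B—H, D—H, D—E, E—G, A—F, C—E}.
Of the listed edges, {E—G} are in the MST → 1.

1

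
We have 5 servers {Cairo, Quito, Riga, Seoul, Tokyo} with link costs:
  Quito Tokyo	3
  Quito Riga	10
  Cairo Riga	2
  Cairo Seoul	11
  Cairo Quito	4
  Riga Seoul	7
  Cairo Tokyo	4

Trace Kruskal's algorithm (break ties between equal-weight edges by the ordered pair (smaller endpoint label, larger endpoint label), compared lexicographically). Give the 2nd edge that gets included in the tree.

Kruskal's algorithm — process edges by increasing weight (ties by edge label):
Cairo Riga (2): add. Components now {Cairo,Riga} {Tokyo} {Quito} {Seoul}
Quito Tokyo (3): add. Components now {Cairo,Riga} {Quito,Tokyo} {Seoul}
Cairo Quito (4): add. Components now {Cairo,Quito,Riga,Tokyo} {Seoul}
Cairo Tokyo (4): skip — Tokyo and Cairo already connected.
Riga Seoul (7): add. Components now {Cairo,Quito,Riga,Seoul,Tokyo}
The 2nd edge added is Quito Tokyo.

Quito-Tokyo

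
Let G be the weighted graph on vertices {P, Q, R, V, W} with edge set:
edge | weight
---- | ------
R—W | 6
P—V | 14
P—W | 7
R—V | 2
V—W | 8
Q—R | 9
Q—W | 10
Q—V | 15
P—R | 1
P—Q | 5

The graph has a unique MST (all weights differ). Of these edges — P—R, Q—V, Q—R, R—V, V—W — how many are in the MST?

Sort edges by weight, then run Kruskal:
P—R (1): add. Components now {W} {P,R} {V} {Q}
R—V (2): add. Components now {W} {P,R,V} {Q}
P—Q (5): add. Components now {W} {P,Q,R,V}
R—W (6): add. Components now {P,Q,R,V,W}
MST edge set: {P—R, R—V, P—Q, R—W}.
Of the listed edges, {P—R, R—V} are in the MST → 2.

2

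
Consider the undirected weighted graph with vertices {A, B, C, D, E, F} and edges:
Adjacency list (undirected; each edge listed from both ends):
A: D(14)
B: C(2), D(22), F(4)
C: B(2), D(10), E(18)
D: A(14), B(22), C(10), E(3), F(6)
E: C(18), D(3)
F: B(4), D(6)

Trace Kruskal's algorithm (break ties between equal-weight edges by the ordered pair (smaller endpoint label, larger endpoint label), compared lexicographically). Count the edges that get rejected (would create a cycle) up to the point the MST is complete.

1

Kruskal's algorithm — process edges by increasing weight (ties by edge label):
B–C (2): add — endpoints in different components.
D–E (3): add — endpoints in different components.
B–F (4): add — endpoints in different components.
D–F (6): add — endpoints in different components.
C–D (10): skip — C and D already connected.
A–D (14): add — endpoints in different components.
Edges rejected before the tree was complete: 1.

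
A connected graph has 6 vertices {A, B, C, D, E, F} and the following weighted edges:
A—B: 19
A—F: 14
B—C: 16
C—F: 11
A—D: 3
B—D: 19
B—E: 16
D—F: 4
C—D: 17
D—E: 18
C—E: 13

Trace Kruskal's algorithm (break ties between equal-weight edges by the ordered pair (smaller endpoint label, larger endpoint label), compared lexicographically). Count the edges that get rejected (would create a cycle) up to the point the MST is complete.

Kruskal: consider edges lightest-first.
A—D (3): add — endpoints in different components.
D—F (4): add — endpoints in different components.
C—F (11): add — endpoints in different components.
C—E (13): add — endpoints in different components.
A—F (14): skip — A and F already connected.
B—C (16): add — endpoints in different components.
Edges rejected before the tree was complete: 1.

1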